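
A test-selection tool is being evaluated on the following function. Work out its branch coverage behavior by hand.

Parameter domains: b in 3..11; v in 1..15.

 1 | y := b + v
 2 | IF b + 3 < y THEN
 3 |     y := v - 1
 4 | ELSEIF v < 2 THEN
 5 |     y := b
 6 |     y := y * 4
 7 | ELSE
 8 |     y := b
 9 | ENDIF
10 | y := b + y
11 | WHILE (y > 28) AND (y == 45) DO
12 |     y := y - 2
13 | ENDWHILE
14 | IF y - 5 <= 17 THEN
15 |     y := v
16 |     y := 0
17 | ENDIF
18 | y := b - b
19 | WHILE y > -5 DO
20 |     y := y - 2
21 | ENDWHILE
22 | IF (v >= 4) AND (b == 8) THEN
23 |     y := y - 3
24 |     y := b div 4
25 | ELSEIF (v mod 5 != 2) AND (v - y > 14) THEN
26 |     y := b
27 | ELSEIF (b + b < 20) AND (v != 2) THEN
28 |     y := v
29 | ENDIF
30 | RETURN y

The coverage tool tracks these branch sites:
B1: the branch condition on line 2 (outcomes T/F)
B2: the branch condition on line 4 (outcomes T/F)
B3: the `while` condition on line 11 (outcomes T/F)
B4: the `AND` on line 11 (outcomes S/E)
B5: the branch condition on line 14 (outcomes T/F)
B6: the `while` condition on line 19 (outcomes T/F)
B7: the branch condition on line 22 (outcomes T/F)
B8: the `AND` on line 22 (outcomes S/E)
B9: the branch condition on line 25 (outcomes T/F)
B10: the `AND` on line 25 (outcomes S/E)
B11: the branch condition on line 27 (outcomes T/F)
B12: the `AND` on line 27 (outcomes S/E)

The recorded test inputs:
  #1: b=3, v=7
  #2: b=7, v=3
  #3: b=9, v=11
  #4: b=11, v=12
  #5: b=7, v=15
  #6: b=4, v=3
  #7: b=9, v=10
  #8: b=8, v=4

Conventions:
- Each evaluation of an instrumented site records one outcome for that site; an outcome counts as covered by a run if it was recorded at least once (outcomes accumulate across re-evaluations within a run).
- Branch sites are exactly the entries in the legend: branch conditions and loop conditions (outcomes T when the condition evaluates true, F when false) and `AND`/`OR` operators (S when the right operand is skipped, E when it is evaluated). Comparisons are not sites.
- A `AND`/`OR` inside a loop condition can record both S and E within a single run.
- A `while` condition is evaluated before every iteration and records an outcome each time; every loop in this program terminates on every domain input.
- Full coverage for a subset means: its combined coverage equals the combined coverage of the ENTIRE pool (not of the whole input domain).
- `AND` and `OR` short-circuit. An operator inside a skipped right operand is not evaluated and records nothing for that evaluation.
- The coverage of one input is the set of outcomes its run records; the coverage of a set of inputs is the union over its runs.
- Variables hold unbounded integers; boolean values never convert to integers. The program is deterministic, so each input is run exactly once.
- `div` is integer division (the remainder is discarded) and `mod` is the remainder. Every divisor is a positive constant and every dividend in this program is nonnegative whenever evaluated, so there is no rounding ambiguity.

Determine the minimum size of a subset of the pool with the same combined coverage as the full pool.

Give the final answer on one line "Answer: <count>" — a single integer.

#1 (b=3, v=7) -> covered: B1=T, B3=F, B4=S, B5=T, B6=T, B6=F, B7=F, B8=E, B9=F, B10=S, B11=T, B12=E
#2 (b=7, v=3) -> covered: B1=F, B2=F, B3=F, B4=S, B5=T, B6=T, B6=F, B7=F, B8=S, B9=F, B10=E, B11=T, B12=E
#3 (b=9, v=11) -> covered: B1=T, B3=F, B4=S, B5=T, B6=T, B6=F, B7=F, B8=E, B9=T, B10=E
#4 (b=11, v=12) -> covered: B1=T, B3=F, B4=S, B5=T, B6=T, B6=F, B7=F, B8=E, B9=F, B10=S, B11=F, B12=S
#5 (b=7, v=15) -> covered: B1=T, B3=F, B4=S, B5=T, B6=T, B6=F, B7=F, B8=E, B9=T, B10=E
#6 (b=4, v=3) -> covered: B1=F, B2=F, B3=F, B4=S, B5=T, B6=T, B6=F, B7=F, B8=S, B9=F, B10=E, B11=T, B12=E
#7 (b=9, v=10) -> covered: B1=T, B3=F, B4=S, B5=T, B6=T, B6=F, B7=F, B8=E, B9=T, B10=E
#8 (b=8, v=4) -> covered: B1=T, B3=F, B4=S, B5=T, B6=T, B6=F, B7=T, B8=E
the full pool covers 20 outcomes: B1=T, B1=F, B2=F, B3=F, B4=S, B5=T, B6=T, B6=F, B7=T, B7=F, B8=S, B8=E, B9=T, B9=F, B10=S, B10=E, B11=T, B11=F, B12=S, B12=E
checked all size-1 subsets: none covers 20 outcomes (max 13/20)
checked all size-2 subsets: none covers 20 outcomes (max 18/20)
checked all size-3 subsets: none covers 20 outcomes (max 19/20)
size 4: inputs {2, 3, 4, 8} cover all 20 outcomes, and no lexicographically smaller subset of this size does

Answer: 4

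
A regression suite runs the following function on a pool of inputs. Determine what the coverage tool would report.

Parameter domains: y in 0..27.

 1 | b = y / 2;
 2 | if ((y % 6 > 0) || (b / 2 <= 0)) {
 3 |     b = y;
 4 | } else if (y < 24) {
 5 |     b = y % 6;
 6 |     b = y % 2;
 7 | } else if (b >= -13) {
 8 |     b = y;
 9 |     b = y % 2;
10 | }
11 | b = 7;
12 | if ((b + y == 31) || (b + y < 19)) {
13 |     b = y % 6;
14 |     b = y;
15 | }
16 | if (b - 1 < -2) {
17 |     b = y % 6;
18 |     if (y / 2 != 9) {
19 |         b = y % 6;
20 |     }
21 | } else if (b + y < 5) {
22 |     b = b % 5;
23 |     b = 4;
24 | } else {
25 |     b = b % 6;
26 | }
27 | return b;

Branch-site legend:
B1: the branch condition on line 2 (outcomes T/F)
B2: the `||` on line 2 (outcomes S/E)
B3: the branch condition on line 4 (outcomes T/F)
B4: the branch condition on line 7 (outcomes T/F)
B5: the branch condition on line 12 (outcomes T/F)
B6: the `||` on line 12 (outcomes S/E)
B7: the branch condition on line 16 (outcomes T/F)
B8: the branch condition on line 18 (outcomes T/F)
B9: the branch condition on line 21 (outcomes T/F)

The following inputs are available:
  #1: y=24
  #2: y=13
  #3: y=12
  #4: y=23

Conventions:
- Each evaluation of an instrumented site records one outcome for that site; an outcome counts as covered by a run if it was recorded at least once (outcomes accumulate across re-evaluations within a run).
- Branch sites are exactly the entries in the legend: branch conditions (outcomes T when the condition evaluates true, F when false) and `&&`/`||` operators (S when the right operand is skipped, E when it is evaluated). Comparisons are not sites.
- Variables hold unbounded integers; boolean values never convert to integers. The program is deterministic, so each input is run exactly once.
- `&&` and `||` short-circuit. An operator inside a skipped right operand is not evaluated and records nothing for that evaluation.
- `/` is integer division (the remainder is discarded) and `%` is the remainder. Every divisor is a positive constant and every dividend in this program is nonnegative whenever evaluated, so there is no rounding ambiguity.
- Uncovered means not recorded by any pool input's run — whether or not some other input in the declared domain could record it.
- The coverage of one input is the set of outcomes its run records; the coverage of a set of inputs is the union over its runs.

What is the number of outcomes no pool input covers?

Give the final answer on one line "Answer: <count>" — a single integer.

test 1 (y=24) fires B2->E, B1->F, B3->F, B4->T, B6->S, B5->T, B7->F, B9->F; hits B1=F, B2=E, B3=F, B4=T, B5=T, B6=S, B7=F, B9=F
test 2 (y=13) fires B2->S, B1->T, B6->E, B5->F, B7->F, B9->F; hits B1=T, B2=S, B5=F, B6=E, B7=F, B9=F
test 3 (y=12) fires B2->E, B1->F, B3->T, B6->E, B5->F, B7->F, B9->F; hits B1=F, B2=E, B3=T, B5=F, B6=E, B7=F, B9=F
test 4 (y=23) fires B2->S, B1->T, B6->E, B5->F, B7->F, B9->F; hits B1=T, B2=S, B5=F, B6=E, B7=F, B9=F
union over the pool: B1=T, B1=F, B2=S, B2=E, B3=T, B3=F, B4=T, B5=T, B5=F, B6=S, B6=E, B7=F, B9=F
uncovered (5 of 18): B4=F, B7=T, B8=T, B8=F, B9=T

Answer: 5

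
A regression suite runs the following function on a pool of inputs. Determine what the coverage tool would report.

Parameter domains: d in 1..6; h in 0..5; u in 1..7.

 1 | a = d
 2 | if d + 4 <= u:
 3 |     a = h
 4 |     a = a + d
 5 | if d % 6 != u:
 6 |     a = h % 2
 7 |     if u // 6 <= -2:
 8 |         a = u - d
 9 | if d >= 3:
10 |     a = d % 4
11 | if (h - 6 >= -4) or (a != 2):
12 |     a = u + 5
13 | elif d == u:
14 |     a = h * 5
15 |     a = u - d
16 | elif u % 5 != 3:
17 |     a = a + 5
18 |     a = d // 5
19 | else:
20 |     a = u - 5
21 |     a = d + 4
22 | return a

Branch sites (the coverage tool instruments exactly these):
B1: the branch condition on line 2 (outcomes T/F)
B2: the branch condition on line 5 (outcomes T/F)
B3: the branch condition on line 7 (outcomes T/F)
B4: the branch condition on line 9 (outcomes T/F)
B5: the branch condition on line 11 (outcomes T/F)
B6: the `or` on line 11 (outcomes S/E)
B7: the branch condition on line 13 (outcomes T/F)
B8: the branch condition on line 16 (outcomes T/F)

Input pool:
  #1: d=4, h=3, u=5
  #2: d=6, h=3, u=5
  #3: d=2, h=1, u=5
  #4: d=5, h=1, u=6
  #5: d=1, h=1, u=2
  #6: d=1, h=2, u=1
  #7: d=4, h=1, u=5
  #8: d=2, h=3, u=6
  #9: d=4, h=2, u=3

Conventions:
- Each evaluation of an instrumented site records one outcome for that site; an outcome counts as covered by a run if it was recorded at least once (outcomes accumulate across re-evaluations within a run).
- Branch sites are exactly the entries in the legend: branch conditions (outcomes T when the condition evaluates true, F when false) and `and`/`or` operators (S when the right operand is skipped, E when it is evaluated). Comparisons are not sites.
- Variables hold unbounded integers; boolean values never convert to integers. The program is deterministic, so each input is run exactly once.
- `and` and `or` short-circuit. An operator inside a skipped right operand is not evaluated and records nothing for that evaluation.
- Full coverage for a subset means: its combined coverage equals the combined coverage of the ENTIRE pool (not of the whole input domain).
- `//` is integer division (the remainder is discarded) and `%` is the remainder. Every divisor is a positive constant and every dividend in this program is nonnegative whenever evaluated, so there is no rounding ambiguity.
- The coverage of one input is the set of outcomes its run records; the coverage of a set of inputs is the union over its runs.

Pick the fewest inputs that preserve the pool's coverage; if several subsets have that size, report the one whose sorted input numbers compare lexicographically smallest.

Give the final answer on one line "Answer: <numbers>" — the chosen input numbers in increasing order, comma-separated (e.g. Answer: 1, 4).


#1 (d=4, h=3, u=5) -> covered: B1=F, B2=T, B3=F, B4=T, B5=T, B6=S
#2 (d=6, h=3, u=5) -> covered: B1=F, B2=T, B3=F, B4=T, B5=T, B6=S
#3 (d=2, h=1, u=5) -> covered: B1=F, B2=T, B3=F, B4=F, B5=T, B6=E
#4 (d=5, h=1, u=6) -> covered: B1=F, B2=T, B3=F, B4=T, B5=T, B6=E
#5 (d=1, h=1, u=2) -> covered: B1=F, B2=T, B3=F, B4=F, B5=T, B6=E
#6 (d=1, h=2, u=1) -> covered: B1=F, B2=F, B4=F, B5=T, B6=S
#7 (d=4, h=1, u=5) -> covered: B1=F, B2=T, B3=F, B4=T, B5=T, B6=E
#8 (d=2, h=3, u=6) -> covered: B1=T, B2=T, B3=F, B4=F, B5=T, B6=S
#9 (d=4, h=2, u=3) -> covered: B1=F, B2=T, B3=F, B4=T, B5=T, B6=S
pool-wide coverage (10 outcomes): B1=T, B1=F, B2=T, B2=F, B3=F, B4=T, B4=F, B5=T, B6=S, B6=E
size 1 is not enough: best union over all size-1 subsets is 6/10
size 2 is not enough: best union over all size-2 subsets is 9/10
the canonical winner is {4, 6, 8}: size 3, full 10-outcome coverage, earliest index list among size-3 covers
Answer: 4, 6, 8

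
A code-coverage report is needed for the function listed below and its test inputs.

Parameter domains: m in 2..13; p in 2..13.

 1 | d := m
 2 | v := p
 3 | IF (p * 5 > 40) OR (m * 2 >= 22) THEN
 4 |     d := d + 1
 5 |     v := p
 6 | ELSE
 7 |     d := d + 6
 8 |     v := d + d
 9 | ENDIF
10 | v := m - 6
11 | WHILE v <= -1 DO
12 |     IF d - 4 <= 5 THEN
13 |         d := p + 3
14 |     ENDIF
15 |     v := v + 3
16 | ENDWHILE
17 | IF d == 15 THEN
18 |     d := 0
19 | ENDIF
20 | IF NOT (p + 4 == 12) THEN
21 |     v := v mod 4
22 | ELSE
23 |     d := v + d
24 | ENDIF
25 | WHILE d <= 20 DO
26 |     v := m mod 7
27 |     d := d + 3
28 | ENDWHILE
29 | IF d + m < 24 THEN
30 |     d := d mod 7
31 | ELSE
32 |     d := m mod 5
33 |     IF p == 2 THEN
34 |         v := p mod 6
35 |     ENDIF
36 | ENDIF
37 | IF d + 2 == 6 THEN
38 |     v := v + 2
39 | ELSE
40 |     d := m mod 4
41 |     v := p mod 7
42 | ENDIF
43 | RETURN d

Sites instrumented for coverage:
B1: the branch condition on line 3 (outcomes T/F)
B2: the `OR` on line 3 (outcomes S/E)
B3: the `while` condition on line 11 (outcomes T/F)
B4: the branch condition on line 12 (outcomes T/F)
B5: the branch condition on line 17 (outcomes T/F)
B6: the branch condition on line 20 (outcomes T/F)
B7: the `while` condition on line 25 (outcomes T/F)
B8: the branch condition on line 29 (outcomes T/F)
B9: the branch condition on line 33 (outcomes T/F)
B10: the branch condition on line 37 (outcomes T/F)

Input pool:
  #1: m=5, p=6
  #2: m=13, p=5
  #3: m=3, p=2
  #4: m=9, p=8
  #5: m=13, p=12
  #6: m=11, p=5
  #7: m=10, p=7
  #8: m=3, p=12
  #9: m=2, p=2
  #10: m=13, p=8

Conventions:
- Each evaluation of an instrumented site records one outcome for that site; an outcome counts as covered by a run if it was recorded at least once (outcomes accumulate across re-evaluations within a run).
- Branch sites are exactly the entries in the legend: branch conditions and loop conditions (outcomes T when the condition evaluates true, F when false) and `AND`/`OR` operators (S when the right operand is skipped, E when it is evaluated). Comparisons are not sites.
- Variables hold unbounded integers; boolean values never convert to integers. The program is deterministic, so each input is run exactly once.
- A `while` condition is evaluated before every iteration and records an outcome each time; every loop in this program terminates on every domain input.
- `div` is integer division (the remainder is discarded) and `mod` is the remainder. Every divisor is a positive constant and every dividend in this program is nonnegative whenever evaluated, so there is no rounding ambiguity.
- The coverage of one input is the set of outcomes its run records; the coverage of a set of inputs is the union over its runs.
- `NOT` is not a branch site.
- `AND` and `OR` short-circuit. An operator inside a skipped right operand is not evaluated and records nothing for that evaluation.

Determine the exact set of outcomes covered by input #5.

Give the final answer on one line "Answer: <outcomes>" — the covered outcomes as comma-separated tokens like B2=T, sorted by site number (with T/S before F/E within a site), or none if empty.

Tracing the run of input #5 (m=13, p=12):
  B2->S, B1->T, B3->F, B5->F, B6->T, B7->T, B7->T, B7->T, B7->F, B8->F
  B9->F, B10->F
distinct outcomes covered: B1=T, B2=S, B3=F, B5=F, B6=T, B7=T, B7=F, B8=F, B9=F, B10=F

Answer: B1=T, B2=S, B3=F, B5=F, B6=T, B7=T, B7=F, B8=F, B9=F, B10=F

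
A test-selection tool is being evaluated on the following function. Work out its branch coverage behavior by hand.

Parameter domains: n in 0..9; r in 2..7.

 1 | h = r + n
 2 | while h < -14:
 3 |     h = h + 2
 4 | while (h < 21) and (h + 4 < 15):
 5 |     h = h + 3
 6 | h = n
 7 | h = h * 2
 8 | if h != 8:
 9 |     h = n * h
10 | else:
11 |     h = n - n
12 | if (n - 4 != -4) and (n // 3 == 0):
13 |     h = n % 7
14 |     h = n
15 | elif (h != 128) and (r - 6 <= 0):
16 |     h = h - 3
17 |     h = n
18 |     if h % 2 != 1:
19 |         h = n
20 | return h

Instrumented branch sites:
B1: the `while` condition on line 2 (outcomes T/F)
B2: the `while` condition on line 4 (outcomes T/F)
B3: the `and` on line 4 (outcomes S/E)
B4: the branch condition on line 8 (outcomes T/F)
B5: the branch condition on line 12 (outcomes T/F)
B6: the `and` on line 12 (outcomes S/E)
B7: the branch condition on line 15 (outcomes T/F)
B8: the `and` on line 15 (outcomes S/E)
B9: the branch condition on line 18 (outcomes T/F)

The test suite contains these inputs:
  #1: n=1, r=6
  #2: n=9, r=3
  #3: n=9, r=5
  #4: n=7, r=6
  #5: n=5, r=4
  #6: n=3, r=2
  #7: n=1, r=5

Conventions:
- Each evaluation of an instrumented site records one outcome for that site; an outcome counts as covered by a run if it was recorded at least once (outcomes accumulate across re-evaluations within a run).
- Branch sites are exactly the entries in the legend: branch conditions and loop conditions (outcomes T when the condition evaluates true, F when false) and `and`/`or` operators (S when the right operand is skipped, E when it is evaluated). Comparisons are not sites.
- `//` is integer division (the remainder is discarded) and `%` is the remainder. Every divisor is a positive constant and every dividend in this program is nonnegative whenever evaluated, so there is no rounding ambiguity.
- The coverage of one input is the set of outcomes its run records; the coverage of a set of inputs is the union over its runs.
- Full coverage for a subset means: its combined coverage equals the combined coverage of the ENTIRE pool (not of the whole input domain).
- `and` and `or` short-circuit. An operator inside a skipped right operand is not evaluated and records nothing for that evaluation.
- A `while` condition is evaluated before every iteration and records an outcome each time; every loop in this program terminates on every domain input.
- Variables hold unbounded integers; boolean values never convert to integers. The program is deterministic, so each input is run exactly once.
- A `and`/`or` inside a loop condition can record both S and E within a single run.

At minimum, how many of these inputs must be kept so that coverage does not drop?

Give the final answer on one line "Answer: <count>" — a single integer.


run #1 (n=1, r=6) runs B1->F, B3->E, B2->T, B3->E, B2->T, B3->E, B2->F, B4->T, B6->E, B5->T; records B1=F, B2=T, B2=F, B3=E, B4=T, B5=T, B6=E
run #2 (n=9, r=3) runs B1->F, B3->E, B2->F, B4->T, B6->E, B5->F, B8->E, B7->T, B9->F; records B1=F, B2=F, B3=E, B4=T, B5=F, B6=E, B7=T, B8=E, B9=F
run #3 (n=9, r=5) runs B1->F, B3->E, B2->F, B4->T, B6->E, B5->F, B8->E, B7->T, B9->F; records B1=F, B2=F, B3=E, B4=T, B5=F, B6=E, B7=T, B8=E, B9=F
run #4 (n=7, r=6) runs B1->F, B3->E, B2->F, B4->T, B6->E, B5->F, B8->E, B7->T, B9->F; records B1=F, B2=F, B3=E, B4=T, B5=F, B6=E, B7=T, B8=E, B9=F
run #5 (n=5, r=4) runs B1->F, B3->E, B2->T, B3->E, B2->F, B4->T, B6->E, B5->F, B8->E, B7->T, B9->F; records B1=F, B2=T, B2=F, B3=E, B4=T, B5=F, B6=E, B7=T, B8=E, B9=F
run #6 (n=3, r=2) runs B1->F, B3->E, B2->T, B3->E, B2->T, B3->E, B2->F, B4->T, B6->E, B5->F, B8->E, B7->T, B9->F; records B1=F, B2=T, B2=F, B3=E, B4=T, B5=F, B6=E, B7=T, B8=E, B9=F
run #7 (n=1, r=5) runs B1->F, B3->E, B2->T, B3->E, B2->T, B3->E, B2->F, B4->T, B6->E, B5->T; records B1=F, B2=T, B2=F, B3=E, B4=T, B5=T, B6=E
the full pool covers 11 outcomes: B1=F, B2=T, B2=F, B3=E, B4=T, B5=T, B5=F, B6=E, B7=T, B8=E, B9=F
no size-1 subset reaches all 11 outcomes (best union: 10/11)
inputs {1, 2} (size 2) cover everything; no size-2 subset with a lexicographically smaller index list covers all 11
Answer: 2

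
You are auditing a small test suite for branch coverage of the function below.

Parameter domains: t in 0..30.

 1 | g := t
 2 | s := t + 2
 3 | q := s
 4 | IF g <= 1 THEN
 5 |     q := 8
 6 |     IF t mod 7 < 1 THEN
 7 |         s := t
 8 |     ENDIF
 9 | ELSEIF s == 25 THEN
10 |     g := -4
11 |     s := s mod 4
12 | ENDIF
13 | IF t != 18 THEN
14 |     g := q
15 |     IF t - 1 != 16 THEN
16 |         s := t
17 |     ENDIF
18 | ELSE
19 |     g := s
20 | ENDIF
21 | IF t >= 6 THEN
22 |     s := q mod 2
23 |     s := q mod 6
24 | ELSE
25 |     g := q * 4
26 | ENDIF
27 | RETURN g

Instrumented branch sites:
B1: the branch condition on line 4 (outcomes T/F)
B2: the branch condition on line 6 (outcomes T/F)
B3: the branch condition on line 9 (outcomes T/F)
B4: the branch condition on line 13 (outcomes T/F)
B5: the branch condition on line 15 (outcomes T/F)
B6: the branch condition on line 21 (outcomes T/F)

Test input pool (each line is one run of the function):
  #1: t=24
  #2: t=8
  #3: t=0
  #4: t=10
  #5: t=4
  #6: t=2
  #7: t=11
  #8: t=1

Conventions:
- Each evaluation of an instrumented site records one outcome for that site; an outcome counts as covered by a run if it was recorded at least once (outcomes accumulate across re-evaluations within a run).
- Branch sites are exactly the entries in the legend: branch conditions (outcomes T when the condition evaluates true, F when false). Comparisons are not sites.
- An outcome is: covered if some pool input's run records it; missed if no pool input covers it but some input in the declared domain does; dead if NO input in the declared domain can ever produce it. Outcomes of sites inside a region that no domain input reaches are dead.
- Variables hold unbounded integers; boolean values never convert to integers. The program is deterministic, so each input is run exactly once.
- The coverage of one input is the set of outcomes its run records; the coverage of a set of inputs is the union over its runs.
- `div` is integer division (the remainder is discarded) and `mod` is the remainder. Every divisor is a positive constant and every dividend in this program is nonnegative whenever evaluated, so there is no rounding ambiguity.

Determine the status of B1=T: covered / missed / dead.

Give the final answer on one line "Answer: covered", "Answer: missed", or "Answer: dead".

B1=T is recorded by pool input(s) 3, 8 -> covered

Answer: covered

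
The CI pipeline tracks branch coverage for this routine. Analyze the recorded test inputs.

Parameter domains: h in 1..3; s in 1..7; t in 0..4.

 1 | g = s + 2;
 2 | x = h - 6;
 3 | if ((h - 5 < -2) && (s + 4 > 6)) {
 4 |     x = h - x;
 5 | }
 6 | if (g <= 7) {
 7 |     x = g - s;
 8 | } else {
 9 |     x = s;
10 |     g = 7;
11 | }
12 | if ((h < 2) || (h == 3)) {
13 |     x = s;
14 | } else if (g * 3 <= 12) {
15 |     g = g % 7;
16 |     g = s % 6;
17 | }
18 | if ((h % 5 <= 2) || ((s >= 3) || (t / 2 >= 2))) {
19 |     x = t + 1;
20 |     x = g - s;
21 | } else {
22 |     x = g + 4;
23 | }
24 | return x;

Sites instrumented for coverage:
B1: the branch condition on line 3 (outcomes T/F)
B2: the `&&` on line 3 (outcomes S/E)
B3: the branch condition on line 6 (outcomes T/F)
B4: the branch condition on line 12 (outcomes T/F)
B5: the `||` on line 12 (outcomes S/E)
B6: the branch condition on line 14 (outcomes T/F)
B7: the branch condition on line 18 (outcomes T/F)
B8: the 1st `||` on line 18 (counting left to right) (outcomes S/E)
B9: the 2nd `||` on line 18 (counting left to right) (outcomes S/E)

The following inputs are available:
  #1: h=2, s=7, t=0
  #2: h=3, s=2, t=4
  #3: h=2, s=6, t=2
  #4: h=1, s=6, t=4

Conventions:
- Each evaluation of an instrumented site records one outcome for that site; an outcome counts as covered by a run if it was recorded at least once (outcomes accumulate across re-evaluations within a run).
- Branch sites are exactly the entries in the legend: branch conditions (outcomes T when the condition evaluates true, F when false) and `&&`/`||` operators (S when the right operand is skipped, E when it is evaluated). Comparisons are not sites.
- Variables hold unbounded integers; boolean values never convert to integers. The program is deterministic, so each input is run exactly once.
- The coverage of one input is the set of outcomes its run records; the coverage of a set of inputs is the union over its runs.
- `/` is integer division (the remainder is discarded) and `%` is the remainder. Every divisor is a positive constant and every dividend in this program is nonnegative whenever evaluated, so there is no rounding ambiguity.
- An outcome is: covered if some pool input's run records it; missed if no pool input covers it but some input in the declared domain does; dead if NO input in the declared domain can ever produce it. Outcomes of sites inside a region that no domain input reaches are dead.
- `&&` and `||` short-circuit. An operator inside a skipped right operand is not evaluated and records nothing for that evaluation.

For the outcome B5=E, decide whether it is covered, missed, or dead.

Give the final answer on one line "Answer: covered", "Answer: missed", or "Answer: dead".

B5=E is recorded by pool input(s) 1, 2, 3 -> covered

Answer: covered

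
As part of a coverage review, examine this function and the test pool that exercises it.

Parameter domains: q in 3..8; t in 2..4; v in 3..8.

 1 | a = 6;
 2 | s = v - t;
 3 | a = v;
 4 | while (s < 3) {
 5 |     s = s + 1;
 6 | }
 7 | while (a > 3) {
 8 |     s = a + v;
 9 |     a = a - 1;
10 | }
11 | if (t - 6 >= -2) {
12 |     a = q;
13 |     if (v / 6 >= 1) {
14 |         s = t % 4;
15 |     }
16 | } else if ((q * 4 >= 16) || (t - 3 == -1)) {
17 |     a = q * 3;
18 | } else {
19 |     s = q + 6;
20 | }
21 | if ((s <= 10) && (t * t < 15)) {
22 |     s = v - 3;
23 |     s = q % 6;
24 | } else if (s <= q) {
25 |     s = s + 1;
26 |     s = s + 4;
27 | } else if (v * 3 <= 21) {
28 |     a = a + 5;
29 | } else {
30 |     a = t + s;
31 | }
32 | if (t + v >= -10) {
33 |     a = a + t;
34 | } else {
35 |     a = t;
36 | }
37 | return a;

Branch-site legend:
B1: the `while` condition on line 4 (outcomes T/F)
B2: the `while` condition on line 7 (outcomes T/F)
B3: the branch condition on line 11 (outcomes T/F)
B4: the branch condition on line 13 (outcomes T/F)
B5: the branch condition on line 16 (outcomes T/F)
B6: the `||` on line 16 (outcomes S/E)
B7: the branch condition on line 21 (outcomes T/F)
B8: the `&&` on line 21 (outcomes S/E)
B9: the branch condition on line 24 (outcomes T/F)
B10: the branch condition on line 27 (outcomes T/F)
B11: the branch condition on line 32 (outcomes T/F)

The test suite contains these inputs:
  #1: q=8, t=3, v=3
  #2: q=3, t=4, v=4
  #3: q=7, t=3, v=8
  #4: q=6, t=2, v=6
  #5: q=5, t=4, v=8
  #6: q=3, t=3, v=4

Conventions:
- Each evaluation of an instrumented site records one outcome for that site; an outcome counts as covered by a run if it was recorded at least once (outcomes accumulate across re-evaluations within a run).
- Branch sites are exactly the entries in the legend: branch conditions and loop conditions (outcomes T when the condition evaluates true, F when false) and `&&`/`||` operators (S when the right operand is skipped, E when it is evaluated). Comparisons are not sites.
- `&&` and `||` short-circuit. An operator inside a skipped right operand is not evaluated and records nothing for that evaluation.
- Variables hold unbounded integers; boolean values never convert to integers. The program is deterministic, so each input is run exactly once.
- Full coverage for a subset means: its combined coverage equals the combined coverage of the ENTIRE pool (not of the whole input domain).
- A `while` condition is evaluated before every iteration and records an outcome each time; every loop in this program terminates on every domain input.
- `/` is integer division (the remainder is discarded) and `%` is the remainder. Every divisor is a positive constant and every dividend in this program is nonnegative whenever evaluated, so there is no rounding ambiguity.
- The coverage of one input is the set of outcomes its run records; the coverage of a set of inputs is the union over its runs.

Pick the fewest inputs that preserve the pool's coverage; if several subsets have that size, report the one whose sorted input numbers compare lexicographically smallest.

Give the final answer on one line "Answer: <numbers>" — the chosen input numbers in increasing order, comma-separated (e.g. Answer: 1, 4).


#1 (q=8, t=3, v=3) -> B1->T, B1->T, B1->T, B1->F, B2->F, B3->F, B6->S, B5->T, B8->E, B7->T, B11->T; covered: B1=T, B1=F, B2=F, B3=F, B5=T, B6=S, B7=T, B8=E, B11=T
#2 (q=3, t=4, v=4) -> B1->T, B1->T, B1->T, B1->F, B2->T, B2->F, B3->T, B4->F, B8->E, B7->F, B9->F, B10->T, B11->T; covered: B1=T, B1=F, B2=T, B2=F, B3=T, B4=F, B7=F, B8=E, B9=F, B10=T, B11=T
#3 (q=7, t=3, v=8) -> B1->F, B2->T, B2->T, B2->T, B2->T, B2->T, B2->F, B3->F, B6->S, B5->T, B8->S, B7->F, B9->F, B10->F, ...; covered: B1=F, B2=T, B2=F, B3=F, B5=T, B6=S, B7=F, B8=S, B9=F, B10=F, B11=T
#4 (q=6, t=2, v=6) -> B1->F, B2->T, B2->T, B2->T, B2->F, B3->F, B6->S, B5->T, B8->E, B7->T, B11->T; covered: B1=F, B2=T, B2=F, B3=F, B5=T, B6=S, B7=T, B8=E, B11=T
#5 (q=5, t=4, v=8) -> B1->F, B2->T, B2->T, B2->T, B2->T, B2->T, B2->F, B3->T, B4->T, B8->E, B7->F, B9->T, B11->T; covered: B1=F, B2=T, B2=F, B3=T, B4=T, B7=F, B8=E, B9=T, B11=T
#6 (q=3, t=3, v=4) -> B1->T, B1->T, B1->F, B2->T, B2->F, B3->F, B6->E, B5->F, B8->E, B7->T, B11->T; covered: B1=T, B1=F, B2=T, B2=F, B3=F, B5=F, B6=E, B7=T, B8=E, B11=T
pool-wide coverage (21 outcomes): B1=T, B1=F, B2=T, B2=F, B3=T, B3=F, B4=T, B4=F, B5=T, B5=F, B6=S, B6=E, B7=T, B7=F, B8=S, B8=E, B9=T, B9=F, B10=T, B10=F, B11=T
checked all size-1 subsets: none covers 21 outcomes (max 11/21)
checked all size-2 subsets: none covers 21 outcomes (max 16/21)
checked all size-3 subsets: none covers 21 outcomes (max 19/21)
inputs {2, 3, 5, 6} (size 4) cover everything; no size-4 subset with a lexicographically smaller index list covers all 21
Answer: 2, 3, 5, 6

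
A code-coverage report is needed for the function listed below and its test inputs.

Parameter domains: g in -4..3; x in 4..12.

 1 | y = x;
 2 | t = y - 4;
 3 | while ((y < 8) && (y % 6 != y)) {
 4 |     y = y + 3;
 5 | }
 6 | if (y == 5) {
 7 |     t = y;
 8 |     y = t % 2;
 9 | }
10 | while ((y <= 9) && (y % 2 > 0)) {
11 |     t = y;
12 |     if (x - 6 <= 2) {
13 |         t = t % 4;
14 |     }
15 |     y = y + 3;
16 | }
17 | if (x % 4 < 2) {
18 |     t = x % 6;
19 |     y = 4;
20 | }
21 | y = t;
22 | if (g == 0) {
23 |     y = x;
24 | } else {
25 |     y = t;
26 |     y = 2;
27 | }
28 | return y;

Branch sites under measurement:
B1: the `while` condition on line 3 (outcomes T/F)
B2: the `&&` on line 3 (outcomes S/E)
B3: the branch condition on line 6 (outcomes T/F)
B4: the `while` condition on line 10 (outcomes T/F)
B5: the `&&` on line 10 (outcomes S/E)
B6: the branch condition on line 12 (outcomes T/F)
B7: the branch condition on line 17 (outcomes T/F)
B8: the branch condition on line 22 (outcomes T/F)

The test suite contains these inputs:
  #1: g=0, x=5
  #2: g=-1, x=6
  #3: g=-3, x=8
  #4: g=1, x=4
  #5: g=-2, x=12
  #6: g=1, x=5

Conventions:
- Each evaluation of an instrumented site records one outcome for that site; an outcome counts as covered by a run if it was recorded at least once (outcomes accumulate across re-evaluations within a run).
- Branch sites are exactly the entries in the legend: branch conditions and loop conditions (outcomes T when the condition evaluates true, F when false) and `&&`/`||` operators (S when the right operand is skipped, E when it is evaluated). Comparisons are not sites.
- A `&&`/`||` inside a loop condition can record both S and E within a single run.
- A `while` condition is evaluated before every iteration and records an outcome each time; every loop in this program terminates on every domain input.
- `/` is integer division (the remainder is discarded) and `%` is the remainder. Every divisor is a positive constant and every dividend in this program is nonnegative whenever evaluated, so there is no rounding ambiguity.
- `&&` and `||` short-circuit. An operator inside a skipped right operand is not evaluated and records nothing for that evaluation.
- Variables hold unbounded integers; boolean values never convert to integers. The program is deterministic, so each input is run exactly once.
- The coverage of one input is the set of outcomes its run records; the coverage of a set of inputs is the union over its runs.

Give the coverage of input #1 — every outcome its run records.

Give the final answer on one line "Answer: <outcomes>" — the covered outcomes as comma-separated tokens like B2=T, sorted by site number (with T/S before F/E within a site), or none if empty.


Running input #1 (g=0, x=5), event by event:
  B2->E, B1->F, B3->T, B5->E, B4->T, B6->T, B5->E, B4->F, B7->T, B8->T
distinct outcomes covered: B1=F, B2=E, B3=T, B4=T, B4=F, B5=E, B6=T, B7=T, B8=T
Answer: B1=F, B2=E, B3=T, B4=T, B4=F, B5=E, B6=T, B7=T, B8=T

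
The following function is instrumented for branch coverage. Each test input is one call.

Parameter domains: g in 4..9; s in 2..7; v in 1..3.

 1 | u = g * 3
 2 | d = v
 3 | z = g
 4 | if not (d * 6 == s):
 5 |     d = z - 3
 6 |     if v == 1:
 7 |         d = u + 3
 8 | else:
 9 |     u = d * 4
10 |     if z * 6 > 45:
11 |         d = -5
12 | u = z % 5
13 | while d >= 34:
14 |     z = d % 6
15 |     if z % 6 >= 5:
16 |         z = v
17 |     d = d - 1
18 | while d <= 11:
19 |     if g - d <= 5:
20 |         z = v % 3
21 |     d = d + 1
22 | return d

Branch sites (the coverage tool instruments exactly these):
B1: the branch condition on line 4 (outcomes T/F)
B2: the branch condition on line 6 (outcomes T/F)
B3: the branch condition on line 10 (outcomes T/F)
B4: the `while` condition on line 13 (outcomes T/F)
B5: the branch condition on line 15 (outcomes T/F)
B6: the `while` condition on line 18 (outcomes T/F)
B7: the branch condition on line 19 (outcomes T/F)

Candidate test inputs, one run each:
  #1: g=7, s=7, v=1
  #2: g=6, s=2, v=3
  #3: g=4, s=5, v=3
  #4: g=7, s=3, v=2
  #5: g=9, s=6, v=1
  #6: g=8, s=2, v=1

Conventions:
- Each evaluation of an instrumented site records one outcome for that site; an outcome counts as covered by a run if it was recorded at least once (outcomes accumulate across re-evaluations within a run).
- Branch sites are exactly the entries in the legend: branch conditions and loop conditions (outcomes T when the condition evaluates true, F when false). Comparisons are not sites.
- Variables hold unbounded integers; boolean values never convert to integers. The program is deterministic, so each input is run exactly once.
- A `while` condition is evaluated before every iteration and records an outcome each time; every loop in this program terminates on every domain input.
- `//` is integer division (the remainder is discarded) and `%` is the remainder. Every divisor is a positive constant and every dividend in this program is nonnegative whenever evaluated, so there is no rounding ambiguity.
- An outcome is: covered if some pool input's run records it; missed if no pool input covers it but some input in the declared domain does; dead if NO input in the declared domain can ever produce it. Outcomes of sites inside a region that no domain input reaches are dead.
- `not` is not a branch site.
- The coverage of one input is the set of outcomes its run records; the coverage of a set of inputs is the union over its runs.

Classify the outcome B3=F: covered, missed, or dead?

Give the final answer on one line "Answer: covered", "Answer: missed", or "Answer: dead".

no pool input records B3=F
but domain input (g=4, s=6, v=1) does record it -> reachable, so missed

Answer: missed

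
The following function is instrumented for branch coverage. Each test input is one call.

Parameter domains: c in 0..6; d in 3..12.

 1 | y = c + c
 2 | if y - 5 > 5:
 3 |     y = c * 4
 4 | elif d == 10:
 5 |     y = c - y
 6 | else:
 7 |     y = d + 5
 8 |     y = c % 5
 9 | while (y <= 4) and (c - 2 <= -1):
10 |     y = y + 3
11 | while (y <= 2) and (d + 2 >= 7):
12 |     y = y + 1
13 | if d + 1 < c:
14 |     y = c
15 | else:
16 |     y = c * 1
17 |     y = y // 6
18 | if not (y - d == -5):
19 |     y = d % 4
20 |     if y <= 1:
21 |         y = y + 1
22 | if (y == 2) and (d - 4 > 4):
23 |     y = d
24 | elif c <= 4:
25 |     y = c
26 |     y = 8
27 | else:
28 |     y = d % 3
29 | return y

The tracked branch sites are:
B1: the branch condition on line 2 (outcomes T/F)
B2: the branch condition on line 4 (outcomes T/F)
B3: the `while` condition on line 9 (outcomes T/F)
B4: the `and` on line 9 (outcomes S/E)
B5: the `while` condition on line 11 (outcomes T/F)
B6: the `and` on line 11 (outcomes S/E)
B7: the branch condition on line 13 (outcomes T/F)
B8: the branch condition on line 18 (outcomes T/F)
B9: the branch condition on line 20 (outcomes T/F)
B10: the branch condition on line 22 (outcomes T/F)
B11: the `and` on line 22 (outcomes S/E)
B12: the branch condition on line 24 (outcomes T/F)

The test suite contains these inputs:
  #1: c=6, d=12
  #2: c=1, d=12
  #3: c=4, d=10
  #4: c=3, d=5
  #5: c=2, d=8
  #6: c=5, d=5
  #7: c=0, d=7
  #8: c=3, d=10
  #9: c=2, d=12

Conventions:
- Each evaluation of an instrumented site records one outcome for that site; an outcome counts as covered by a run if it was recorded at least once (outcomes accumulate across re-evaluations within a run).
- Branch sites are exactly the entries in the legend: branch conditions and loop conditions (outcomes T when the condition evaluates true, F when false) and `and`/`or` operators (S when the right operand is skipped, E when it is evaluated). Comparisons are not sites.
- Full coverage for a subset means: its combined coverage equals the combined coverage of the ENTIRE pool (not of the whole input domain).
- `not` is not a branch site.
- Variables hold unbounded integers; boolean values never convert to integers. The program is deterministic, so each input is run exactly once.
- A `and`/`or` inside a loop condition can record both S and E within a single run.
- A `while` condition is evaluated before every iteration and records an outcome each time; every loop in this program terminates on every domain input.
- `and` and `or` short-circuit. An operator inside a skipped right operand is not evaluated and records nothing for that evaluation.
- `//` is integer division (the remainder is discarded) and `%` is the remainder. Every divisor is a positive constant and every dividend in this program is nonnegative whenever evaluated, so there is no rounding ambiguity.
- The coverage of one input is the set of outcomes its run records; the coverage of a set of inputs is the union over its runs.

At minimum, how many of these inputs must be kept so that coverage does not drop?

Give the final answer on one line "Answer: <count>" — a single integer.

test 1 (c=6, d=12) fires B1->T, B4->S, B3->F, B6->S, B5->F, B7->F, B8->T, B9->T, B11->S, B10->F, B12->F; hits B1=T, B3=F, B4=S, B5=F, B6=S, B7=F, B8=T, B9=T, B10=F, B11=S, B12=F
test 2 (c=1, d=12) fires B1->F, B2->F, B4->E, B3->T, B4->E, B3->T, B4->S, B3->F, B6->S, B5->F, B7->F, B8->T, B9->T, B11->S, ...; hits B1=F, B2=F, B3=T, B3=F, B4=S, B4=E, B5=F, B6=S, B7=F, B8=T, B9=T, B10=F, B11=S, B12=T
test 3 (c=4, d=10) fires B1->F, B2->T, B4->E, B3->F, B6->E, B5->T, B6->E, B5->T, B6->E, B5->T, B6->E, B5->T, B6->E, B5->T, ...; hits B1=F, B2=T, B3=F, B4=E, B5=T, B5=F, B6=S, B6=E, B7=F, B8=T, B9=F, B10=T, B11=E
test 4 (c=3, d=5) fires B1->F, B2->F, B4->E, B3->F, B6->S, B5->F, B7->F, B8->F, B11->S, B10->F, B12->T; hits B1=F, B2=F, B3=F, B4=E, B5=F, B6=S, B7=F, B8=F, B10=F, B11=S, B12=T
test 5 (c=2, d=8) fires B1->F, B2->F, B4->E, B3->F, B6->E, B5->T, B6->S, B5->F, B7->F, B8->T, B9->T, B11->S, B10->F, B12->T; hits B1=F, B2=F, B3=F, B4=E, B5=T, B5=F, B6=S, B6=E, B7=F, B8=T, B9=T, B10=F, B11=S, B12=T
test 6 (c=5, d=5) fires B1->F, B2->F, B4->E, B3->F, B6->E, B5->T, B6->E, B5->T, B6->E, B5->T, B6->S, B5->F, B7->F, B8->F, ...; hits B1=F, B2=F, B3=F, B4=E, B5=T, B5=F, B6=S, B6=E, B7=F, B8=F, B10=F, B11=S, B12=F
test 7 (c=0, d=7) fires B1->F, B2->F, B4->E, B3->T, B4->E, B3->T, B4->S, B3->F, B6->S, B5->F, B7->F, B8->T, B9->F, B11->S, ...; hits B1=F, B2=F, B3=T, B3=F, B4=S, B4=E, B5=F, B6=S, B7=F, B8=T, B9=F, B10=F, B11=S, B12=T
test 8 (c=3, d=10) fires B1->F, B2->T, B4->E, B3->F, B6->E, B5->T, B6->E, B5->T, B6->E, B5->T, B6->E, B5->T, B6->E, B5->T, ...; hits B1=F, B2=T, B3=F, B4=E, B5=T, B5=F, B6=S, B6=E, B7=F, B8=T, B9=F, B10=T, B11=E
test 9 (c=2, d=12) fires B1->F, B2->F, B4->E, B3->F, B6->E, B5->T, B6->S, B5->F, B7->F, B8->T, B9->T, B11->S, B10->F, B12->T; hits B1=F, B2=F, B3=F, B4=E, B5=T, B5=F, B6=S, B6=E, B7=F, B8=T, B9=T, B10=F, B11=S, B12=T
the full pool covers 23 outcomes: B1=T, B1=F, B2=T, B2=F, B3=T, B3=F, B4=S, B4=E, B5=T, B5=F, B6=S, B6=E, B7=F, B8=T, B8=F, B9=T, B9=F, B10=T, B10=F, B11=S, B11=E, B12=T, B12=F
size 1 is not enough: best union over all size-1 subsets is 14/23
size 2 is not enough: best union over all size-2 subsets is 20/23
size 3 is not enough: best union over all size-3 subsets is 22/23
inputs {1, 2, 3, 4} (size 4) cover everything; no size-4 subset with a lexicographically smaller index list covers all 23

Answer: 4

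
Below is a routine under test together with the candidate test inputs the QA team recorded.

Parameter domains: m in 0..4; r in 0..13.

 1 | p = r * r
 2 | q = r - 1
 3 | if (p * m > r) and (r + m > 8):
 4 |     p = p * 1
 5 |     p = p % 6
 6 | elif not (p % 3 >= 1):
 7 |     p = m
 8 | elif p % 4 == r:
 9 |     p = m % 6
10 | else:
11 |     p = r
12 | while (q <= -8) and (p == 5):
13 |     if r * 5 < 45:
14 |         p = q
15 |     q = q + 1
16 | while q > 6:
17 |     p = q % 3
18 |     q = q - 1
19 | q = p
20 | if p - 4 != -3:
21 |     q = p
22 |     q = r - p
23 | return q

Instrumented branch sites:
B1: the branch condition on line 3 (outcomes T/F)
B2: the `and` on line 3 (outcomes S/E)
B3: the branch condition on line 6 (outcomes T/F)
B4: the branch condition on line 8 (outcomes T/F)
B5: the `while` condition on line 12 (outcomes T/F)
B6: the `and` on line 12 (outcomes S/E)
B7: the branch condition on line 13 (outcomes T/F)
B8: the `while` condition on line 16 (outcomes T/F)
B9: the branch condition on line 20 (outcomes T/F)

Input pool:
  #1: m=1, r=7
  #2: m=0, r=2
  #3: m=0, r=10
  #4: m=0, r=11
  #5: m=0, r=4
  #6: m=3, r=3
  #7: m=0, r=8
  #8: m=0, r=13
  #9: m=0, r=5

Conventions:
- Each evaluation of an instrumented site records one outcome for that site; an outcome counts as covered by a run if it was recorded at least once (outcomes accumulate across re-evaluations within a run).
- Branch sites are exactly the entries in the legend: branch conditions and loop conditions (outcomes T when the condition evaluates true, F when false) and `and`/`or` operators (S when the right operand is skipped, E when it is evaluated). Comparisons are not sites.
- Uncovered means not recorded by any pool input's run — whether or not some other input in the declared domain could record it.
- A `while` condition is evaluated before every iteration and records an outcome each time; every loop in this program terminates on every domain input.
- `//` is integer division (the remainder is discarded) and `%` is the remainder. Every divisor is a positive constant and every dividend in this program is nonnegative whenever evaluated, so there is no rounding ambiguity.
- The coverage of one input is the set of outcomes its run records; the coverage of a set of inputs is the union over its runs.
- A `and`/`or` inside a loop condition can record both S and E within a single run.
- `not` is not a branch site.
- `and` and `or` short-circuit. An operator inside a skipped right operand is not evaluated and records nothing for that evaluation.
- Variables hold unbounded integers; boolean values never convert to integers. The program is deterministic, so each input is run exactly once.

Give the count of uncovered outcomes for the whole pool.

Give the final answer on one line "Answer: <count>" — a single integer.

input #1 (m=1, r=7): covers B1=F, B2=E, B3=F, B4=F, B5=F, B6=S, B8=F, B9=T
input #2 (m=0, r=2): covers B1=F, B2=S, B3=F, B4=F, B5=F, B6=S, B8=F, B9=T
input #3 (m=0, r=10): covers B1=F, B2=S, B3=F, B4=F, B5=F, B6=S, B8=T, B8=F, B9=F
input #4 (m=0, r=11): covers B1=F, B2=S, B3=F, B4=F, B5=F, B6=S, B8=T, B8=F, B9=F
input #5 (m=0, r=4): covers B1=F, B2=S, B3=F, B4=F, B5=F, B6=S, B8=F, B9=T
input #6 (m=3, r=3): covers B1=F, B2=E, B3=T, B5=F, B6=S, B8=F, B9=T
input #7 (m=0, r=8): covers B1=F, B2=S, B3=F, B4=F, B5=F, B6=S, B8=T, B8=F, B9=F
input #8 (m=0, r=13): covers B1=F, B2=S, B3=F, B4=F, B5=F, B6=S, B8=T, B8=F, B9=F
input #9 (m=0, r=5): covers B1=F, B2=S, B3=F, B4=F, B5=F, B6=S, B8=F, B9=T
union over the pool: B1=F, B2=S, B2=E, B3=T, B3=F, B4=F, B5=F, B6=S, B8=T, B8=F, B9=T, B9=F
uncovered (6 of 18): B1=T, B4=T, B5=T, B6=E, B7=T, B7=F

Answer: 6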